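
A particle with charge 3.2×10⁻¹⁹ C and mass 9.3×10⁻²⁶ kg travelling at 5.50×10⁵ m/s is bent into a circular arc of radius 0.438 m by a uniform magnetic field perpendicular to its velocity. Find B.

From |q|vB = mv²/r, B = mv/(|q|r).
B = (9.3×10⁻²⁶)(5.50×10⁵)/((3.2×10⁻¹⁹)(0.438)) ≈ 0.365 T.

B ≈ 0.365 T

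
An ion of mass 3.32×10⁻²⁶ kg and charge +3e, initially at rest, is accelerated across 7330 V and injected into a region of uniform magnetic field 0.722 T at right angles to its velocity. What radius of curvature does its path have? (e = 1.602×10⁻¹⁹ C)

r ≈ 0.0441 m

Acceleration: |q|V = ½mv² ⇒ v = √(2|q|V/m) = √(2·4.806×10⁻¹⁹·7330/3.32×10⁻²⁶) ≈ 4.607×10⁵ m/s.
In the field: r = mv/(|q|B) = (3.32×10⁻²⁶)(4.607×10⁵)/((4.806×10⁻¹⁹)(0.722)) ≈ 0.0441 m.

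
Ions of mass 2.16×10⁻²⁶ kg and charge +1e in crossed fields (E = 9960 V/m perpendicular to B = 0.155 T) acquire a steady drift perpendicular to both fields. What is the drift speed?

v_d ≈ 6.43×10⁴ m/s

In crossed fields the guiding centre drifts at v_d = |E×B|/B² = E/B, independent of charge and mass.
v_d = 9960/0.155 = 6.43×10⁴ m/s.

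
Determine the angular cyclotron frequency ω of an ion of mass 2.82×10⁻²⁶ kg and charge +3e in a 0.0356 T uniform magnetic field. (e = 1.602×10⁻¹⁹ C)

ω = |q|B/m.
ω = (4.806×10⁻¹⁹)(0.0356)/2.82×10⁻²⁶ ≈ 6.07×10⁵ rad/s.

ω ≈ 6.07×10⁵ rad/s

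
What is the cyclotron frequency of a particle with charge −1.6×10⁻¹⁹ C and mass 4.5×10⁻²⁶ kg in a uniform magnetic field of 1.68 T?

f = |q|B/(2πm).
f = (1.6×10⁻¹⁹)(1.68)/(2π·4.5×10⁻²⁶) ≈ 9.51×10⁵ Hz.

f ≈ 9.51×10⁵ Hz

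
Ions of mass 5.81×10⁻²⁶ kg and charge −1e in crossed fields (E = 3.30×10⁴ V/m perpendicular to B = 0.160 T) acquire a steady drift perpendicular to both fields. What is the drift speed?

v_d ≈ 2.06×10⁵ m/s

The steady drift has the magnetic force balancing the electric force, so v_d = E/B.
v_d = 3.30×10⁴/0.160 = 2.06×10⁵ m/s.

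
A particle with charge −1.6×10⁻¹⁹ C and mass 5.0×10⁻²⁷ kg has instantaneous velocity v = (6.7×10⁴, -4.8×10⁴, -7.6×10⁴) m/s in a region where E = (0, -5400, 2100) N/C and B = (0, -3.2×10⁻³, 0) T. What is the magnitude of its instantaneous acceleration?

v×B = (-243, 0, -214) N/C.
E + v×B = (-243, -5400, 1890) N/C.
F = q(E + v×B) = (−1.6×10⁻¹⁹ C)·(-243, -5400, 1890) = (3.89×10⁻¹⁷, 8.64×10⁻¹⁶, -3.02×10⁻¹⁶) N.
|a| = |F|/m = 9.160×10⁻¹⁶/5.0×10⁻²⁷ ≈ 1.83×10¹¹ m/s².

|a| ≈ 1.83×10¹¹ m/s²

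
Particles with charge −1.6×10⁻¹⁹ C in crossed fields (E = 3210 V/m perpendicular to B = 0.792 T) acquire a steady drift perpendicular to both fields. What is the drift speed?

v_d ≈ 4050 m/s

The steady drift has the magnetic force balancing the electric force, so v_d = E/B.
v_d = 3210/0.792 = 4050 m/s.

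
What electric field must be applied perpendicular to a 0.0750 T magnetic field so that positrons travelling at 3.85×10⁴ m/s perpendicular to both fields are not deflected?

For straight-line motion qE = qvB, so E = vB.
E = 3.85×10⁴ × 0.0750 = 2890 V/m.

E = 2890 V/m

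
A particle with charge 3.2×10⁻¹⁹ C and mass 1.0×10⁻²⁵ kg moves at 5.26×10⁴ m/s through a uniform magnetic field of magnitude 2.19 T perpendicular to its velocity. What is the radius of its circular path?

r ≈ 7.51×10⁻³ m

The magnetic force provides the centripetal force: |q|vB = mv²/r.
r = mv/(|q|B) = (1.0×10⁻²⁵)(5.26×10⁴)/((3.2×10⁻¹⁹)(2.19)) ≈ 7.51×10⁻³ m.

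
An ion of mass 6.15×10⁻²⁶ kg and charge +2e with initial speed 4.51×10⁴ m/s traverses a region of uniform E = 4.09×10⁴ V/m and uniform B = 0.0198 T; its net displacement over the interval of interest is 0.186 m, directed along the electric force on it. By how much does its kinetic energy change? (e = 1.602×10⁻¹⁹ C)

The magnetic force is always ⟂ v and does no work; only the electric force changes KE.
ΔKE = F_E · d = |q|E d = (3.204×10⁻¹⁹)(4.09×10⁴)(0.186) ≈ 2.44×10⁻¹⁵ J.

ΔKE ≈ 2.44×10⁻¹⁵ J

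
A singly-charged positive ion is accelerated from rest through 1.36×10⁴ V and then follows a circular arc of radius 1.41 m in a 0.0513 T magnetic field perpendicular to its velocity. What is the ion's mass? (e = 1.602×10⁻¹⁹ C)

m ≈ 3.08×10⁻²⁶ kg

Combine |q|V = ½mv² and r = mv/(|q|B): eliminate v to get m = qB²r²/(2V).
m = (1.602×10⁻¹⁹)(0.0513)²(1.41)²/(2·1.36×10⁴) ≈ 3.08×10⁻²⁶ kg.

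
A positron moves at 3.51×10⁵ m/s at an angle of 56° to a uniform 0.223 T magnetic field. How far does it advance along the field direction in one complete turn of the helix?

p ≈ 3.14×10⁻⁵ m

v∥ = v cosθ = 3.51×10⁵·cos56° ≈ 1.963×10⁵ m/s.
T = 2πm/(|q|B) = 2π(9.109×10⁻³¹)/((1.602×10⁻¹⁹)(0.223)) ≈ 1.602×10⁻¹⁰ s.
pitch = v∥ T = (1.963×10⁵)(1.602×10⁻¹⁰) ≈ 3.14×10⁻⁵ m.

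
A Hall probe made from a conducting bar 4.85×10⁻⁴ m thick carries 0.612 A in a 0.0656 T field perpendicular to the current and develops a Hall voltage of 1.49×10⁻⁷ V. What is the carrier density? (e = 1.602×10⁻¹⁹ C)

n ≈ 3.47×10²⁷ m⁻³

From V_H = IB/(n e t), n = IB/(V_H e t).
n = (0.612)(0.0656)/((1.49×10⁻⁷)(1.602×10⁻¹⁹)(4.85×10⁻⁴)) ≈ 3.47×10²⁷ m⁻³.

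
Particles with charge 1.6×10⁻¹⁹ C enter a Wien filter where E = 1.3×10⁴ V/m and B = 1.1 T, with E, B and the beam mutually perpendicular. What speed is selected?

For undeflected motion the electric and magnetic forces balance: qE = qvB.
v = E/B = 1.3×10⁴/1.1 = 1.2×10⁴ m/s.
The result is independent of the particle's charge and mass.

v = 1.2×10⁴ m/s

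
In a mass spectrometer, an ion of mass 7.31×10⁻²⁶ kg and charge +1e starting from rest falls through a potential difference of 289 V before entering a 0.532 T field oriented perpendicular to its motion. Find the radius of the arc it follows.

Acceleration: |q|V = ½mv² ⇒ v = √(2|q|V/m) = √(2·1.602×10⁻¹⁹·289/7.31×10⁻²⁶) ≈ 3.559×10⁴ m/s.
In the field: r = mv/(|q|B) = (7.31×10⁻²⁶)(3.559×10⁴)/((1.602×10⁻¹⁹)(0.532)) ≈ 0.0305 m.

r ≈ 0.0305 m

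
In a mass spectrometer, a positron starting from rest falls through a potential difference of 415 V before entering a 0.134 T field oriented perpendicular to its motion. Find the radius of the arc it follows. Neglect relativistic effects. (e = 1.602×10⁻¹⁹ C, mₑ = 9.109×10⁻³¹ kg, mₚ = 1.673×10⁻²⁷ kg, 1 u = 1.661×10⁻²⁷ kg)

Acceleration: |q|V = ½mv² ⇒ v = √(2|q|V/m) = √(2·1.602×10⁻¹⁹·415/9.109×10⁻³¹) ≈ 1.208×10⁷ m/s.
In the field: r = mv/(|q|B) = (9.109×10⁻³¹)(1.208×10⁷)/((1.602×10⁻¹⁹)(0.134)) ≈ 5.13×10⁻⁴ m.

r ≈ 5.13×10⁻⁴ m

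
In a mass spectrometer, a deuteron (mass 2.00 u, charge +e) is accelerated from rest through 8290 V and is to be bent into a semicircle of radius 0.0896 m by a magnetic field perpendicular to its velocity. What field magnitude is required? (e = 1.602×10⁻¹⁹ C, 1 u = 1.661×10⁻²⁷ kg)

B ≈ 0.207 T

v = √(2|q|V/m) = √(2·1.602×10⁻¹⁹·8290/3.322×10⁻²⁷) ≈ 8.942×10⁵ m/s.
B = mv/(|q|r) = (3.322×10⁻²⁷)(8.942×10⁵)/((1.602×10⁻¹⁹)(0.0896)) ≈ 0.207 T.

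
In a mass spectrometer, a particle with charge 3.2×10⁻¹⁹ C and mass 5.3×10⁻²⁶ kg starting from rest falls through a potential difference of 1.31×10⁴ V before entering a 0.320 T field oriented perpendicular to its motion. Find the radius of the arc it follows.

r ≈ 0.206 m

Acceleration: |q|V = ½mv² ⇒ v = √(2|q|V/m) = √(2·3.2×10⁻¹⁹·1.31×10⁴/5.3×10⁻²⁶) ≈ 3.977×10⁵ m/s.
In the field: r = mv/(|q|B) = (5.3×10⁻²⁶)(3.977×10⁵)/((3.2×10⁻¹⁹)(0.320)) ≈ 0.206 m.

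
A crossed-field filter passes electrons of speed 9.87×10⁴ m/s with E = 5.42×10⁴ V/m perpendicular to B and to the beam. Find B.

Balance of forces in the selector: qE = qvB ⇒ B = E/v.
B = 5.42×10⁴/9.87×10⁴ = 0.549 T.

B = 0.549 T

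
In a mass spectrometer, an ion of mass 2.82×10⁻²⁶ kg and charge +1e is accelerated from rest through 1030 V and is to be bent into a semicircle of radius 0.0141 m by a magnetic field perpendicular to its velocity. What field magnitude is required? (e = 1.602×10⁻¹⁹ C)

v = √(2|q|V/m) = √(2·1.602×10⁻¹⁹·1030/2.82×10⁻²⁶) ≈ 1.082×10⁵ m/s.
B = mv/(|q|r) = (2.82×10⁻²⁶)(1.082×10⁵)/((1.602×10⁻¹⁹)(0.0141)) ≈ 1.35 T.

B ≈ 1.35 T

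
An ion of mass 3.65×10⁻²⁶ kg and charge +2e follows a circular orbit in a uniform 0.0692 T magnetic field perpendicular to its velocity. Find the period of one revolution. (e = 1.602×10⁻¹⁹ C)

T ≈ 1.03×10⁻⁵ s

The cyclotron period depends only on m, q, B: T = 2πm/(|q|B).
T = 2π(3.65×10⁻²⁶)/((3.204×10⁻¹⁹)(0.0692)) ≈ 1.03×10⁻⁵ s.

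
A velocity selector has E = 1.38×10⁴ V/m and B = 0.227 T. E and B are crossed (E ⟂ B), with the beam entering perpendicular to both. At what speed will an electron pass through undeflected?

Zero net Lorentz force requires |qE| = |q v×B|, i.e. E = vB.
v = E/B = 1.38×10⁴/0.227 = 6.08×10⁴ m/s.

v = 6.08×10⁴ m/s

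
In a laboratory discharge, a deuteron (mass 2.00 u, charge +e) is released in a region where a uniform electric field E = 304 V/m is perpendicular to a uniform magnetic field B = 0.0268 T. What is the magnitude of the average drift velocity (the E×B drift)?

The E×B drift speed is v_d = E/B.
v_d = 304/0.0268 = 1.13×10⁴ m/s.

v_d ≈ 1.13×10⁴ m/s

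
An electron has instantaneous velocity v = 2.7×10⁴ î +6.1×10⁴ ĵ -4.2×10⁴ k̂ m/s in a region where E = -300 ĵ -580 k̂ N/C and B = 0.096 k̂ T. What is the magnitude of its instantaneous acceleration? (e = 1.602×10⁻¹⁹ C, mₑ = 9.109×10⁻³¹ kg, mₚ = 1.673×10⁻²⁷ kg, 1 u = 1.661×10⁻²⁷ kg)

|a| ≈ 1.15×10¹⁵ m/s²

v×B = (5860, -2590, 0) N/C.
E + v×B = (5860, -2890, -580) N/C.
F = q(E + v×B) = (−1.602×10⁻¹⁹ C)·(5860, -2890, -580) = (-9.38×10⁻¹⁶, 4.63×10⁻¹⁶, 9.29×10⁻¹⁷) N.
|a| = |F|/m = 1.050×10⁻¹⁵/9.109×10⁻³¹ ≈ 1.15×10¹⁵ m/s².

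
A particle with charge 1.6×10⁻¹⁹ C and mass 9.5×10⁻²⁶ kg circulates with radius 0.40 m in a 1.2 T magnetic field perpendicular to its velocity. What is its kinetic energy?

v = |q|Br/m, then KE = ½mv² = (qBr)²/(2m).
v = (1.6×10⁻¹⁹)(1.2)(0.40)/9.5×10⁻²⁶ ≈ 8.084×10⁵ m/s.
KE = ½(9.5×10⁻²⁶)(8.084×10⁵)² ≈ 3.1×10⁻¹⁴ J.

KE ≈ 3.1×10⁻¹⁴ J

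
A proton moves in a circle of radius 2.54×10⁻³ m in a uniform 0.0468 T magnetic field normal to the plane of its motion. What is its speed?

From |q|vB = mv²/r, v = |q|Br/m.
v = (1.602×10⁻¹⁹)(0.0468)(2.54×10⁻³)/1.673×10⁻²⁷ ≈ 1.14×10⁴ m/s.

v ≈ 1.14×10⁴ m/s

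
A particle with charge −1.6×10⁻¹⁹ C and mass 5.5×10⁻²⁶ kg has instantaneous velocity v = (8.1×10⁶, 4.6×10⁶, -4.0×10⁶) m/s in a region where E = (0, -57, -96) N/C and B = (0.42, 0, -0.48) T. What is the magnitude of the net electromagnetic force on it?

v×B = (-2.21×10⁶, 2.21×10⁶, -1.93×10⁶) N/C.
E + v×B = (-2.21×10⁶, 2.21×10⁶, -1.93×10⁶) N/C.
F = q(E + v×B) = (−1.6×10⁻¹⁹ C)·(-2.21×10⁶, 2.21×10⁶, -1.93×10⁶) = (3.53×10⁻¹³, -3.53×10⁻¹³, 3.09×10⁻¹³) N.
|F| = 5.88×10⁻¹³ N.

|F| ≈ 5.88×10⁻¹³ N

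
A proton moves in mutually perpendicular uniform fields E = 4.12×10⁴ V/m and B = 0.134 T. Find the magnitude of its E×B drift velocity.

The E×B drift speed is v_d = E/B.
v_d = 4.12×10⁴/0.134 = 3.07×10⁵ m/s.

v_d ≈ 3.07×10⁵ m/s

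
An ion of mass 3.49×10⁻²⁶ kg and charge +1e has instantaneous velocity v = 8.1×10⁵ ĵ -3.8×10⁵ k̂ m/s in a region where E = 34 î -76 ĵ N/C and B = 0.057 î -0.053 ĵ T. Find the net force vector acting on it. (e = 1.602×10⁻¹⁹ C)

v×B = (-2.01×10⁴, -2.17×10⁴, -4.62×10⁴) N/C.
E + v×B = (-2.01×10⁴, -2.17×10⁴, -4.62×10⁴) N/C.
F = q(E + v×B) = (1.602×10⁻¹⁹ C)·(-2.01×10⁴, -2.17×10⁴, -4.62×10⁴) = (-3.22×10⁻¹⁵, -3.48×10⁻¹⁵, -7.40×10⁻¹⁵) N.

F ≈ (-3.22×10⁻¹⁵, -3.48×10⁻¹⁵, -7.40×10⁻¹⁵) N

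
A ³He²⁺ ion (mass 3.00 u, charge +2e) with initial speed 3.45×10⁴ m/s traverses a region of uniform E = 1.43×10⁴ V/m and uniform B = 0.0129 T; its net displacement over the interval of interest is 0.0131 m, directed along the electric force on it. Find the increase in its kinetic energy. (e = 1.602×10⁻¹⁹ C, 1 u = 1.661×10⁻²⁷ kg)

ΔKE ≈ 6.00×10⁻¹⁷ J

The magnetic force is always ⟂ v and does no work; only the electric force changes KE.
ΔKE = F_E · d = |q|E d = (3.204×10⁻¹⁹)(1.43×10⁴)(0.0131) ≈ 6.00×10⁻¹⁷ J.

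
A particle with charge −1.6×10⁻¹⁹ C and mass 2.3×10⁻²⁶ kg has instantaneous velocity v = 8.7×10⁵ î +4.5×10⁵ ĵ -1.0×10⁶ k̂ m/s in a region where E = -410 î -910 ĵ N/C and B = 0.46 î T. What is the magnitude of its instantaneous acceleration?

|a| ≈ 3.51×10¹² m/s²

v×B = (0, -4.60×10⁵, -2.07×10⁵) N/C.
E + v×B = (-410, -4.61×10⁵, -2.07×10⁵) N/C.
F = q(E + v×B) = (−1.6×10⁻¹⁹ C)·(-410, -4.61×10⁵, -2.07×10⁵) = (6.56×10⁻¹⁷, 7.37×10⁻¹⁴, 3.31×10⁻¹⁴) N.
|a| = |F|/m = 8.084×10⁻¹⁴/2.3×10⁻²⁶ ≈ 3.51×10¹² m/s².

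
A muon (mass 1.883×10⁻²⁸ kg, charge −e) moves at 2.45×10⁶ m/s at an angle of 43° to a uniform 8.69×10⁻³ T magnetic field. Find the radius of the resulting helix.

v⊥ = v sinθ = 2.45×10⁶·sin43° ≈ 1.671×10⁶ m/s.
r = m v⊥/(|q|B) = (1.883×10⁻²⁸)(1.671×10⁶)/((1.602×10⁻¹⁹)(8.69×10⁻³)) ≈ 0.226 m.

r ≈ 0.226 m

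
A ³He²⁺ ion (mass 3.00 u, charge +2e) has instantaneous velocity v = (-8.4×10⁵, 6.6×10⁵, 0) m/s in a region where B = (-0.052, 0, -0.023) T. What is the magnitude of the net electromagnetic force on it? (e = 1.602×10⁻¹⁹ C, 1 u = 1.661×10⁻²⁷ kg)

v×B = (-1.52×10⁴, -1.93×10⁴, 3.43×10⁴) N/C.
F = q v×B = (3.204×10⁻¹⁹ C)·(-1.52×10⁴, -1.93×10⁴, 3.43×10⁴) = (-4.86×10⁻¹⁵, -6.19×10⁻¹⁵, 1.10×10⁻¹⁴) N.
|F| = 1.35×10⁻¹⁴ N.

|F| ≈ 1.35×10⁻¹⁴ N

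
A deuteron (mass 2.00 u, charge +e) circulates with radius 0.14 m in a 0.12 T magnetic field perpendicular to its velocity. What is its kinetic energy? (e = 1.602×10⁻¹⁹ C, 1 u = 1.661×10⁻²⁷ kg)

KE ≈ 1.1×10⁻¹⁵ J

v = |q|Br/m, then KE = ½mv² = (qBr)²/(2m).
v = (1.602×10⁻¹⁹)(0.12)(0.14)/3.322×10⁻²⁷ ≈ 8.102×10⁵ m/s.
KE = ½(3.322×10⁻²⁷)(8.102×10⁵)² ≈ 1.1×10⁻¹⁵ J.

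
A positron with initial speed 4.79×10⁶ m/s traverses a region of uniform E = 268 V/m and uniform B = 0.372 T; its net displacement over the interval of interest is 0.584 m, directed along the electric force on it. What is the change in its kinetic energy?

ΔKE ≈ 2.51×10⁻¹⁷ J

The magnetic force is always ⟂ v and does no work; only the electric force changes KE.
ΔKE = F_E · d = |q|E d = (1.602×10⁻¹⁹)(268)(0.584) ≈ 2.51×10⁻¹⁷ J.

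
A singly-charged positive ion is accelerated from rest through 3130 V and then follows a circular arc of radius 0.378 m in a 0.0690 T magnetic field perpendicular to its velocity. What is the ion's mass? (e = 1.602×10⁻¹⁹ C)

Combine |q|V = ½mv² and r = mv/(|q|B): eliminate v to get m = qB²r²/(2V).
m = (1.602×10⁻¹⁹)(0.0690)²(0.378)²/(2·3130) ≈ 1.74×10⁻²⁶ kg.

m ≈ 1.74×10⁻²⁶ kg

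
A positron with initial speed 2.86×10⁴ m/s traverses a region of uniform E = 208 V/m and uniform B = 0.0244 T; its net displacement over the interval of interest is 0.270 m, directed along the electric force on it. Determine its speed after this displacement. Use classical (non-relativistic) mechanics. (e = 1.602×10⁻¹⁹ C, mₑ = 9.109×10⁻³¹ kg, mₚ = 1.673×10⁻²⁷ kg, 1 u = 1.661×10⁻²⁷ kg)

v_f ≈ 4.44×10⁶ m/s

B does no work; ΔKE = |q|E d.
½mv_f² = ½mv₀² + |q|Ed = ½(9.109×10⁻³¹)(2.86×10⁴)² + (1.602×10⁻¹⁹)(208)(0.270) ≈ 3.725×10⁻²² J + 8.997×10⁻¹⁸ J ≈ 8.997×10⁻¹⁸ J.
v_f = √(2·8.997×10⁻¹⁸/9.109×10⁻³¹) ≈ 4.44×10⁶ m/s.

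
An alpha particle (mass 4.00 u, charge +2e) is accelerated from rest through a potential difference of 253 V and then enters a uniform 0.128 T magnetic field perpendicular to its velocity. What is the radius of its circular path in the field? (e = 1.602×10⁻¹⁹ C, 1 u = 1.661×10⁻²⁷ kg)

Acceleration: |q|V = ½mv² ⇒ v = √(2|q|V/m) = √(2·3.204×10⁻¹⁹·253/6.644×10⁻²⁷) ≈ 1.562×10⁵ m/s.
In the field: r = mv/(|q|B) = (6.644×10⁻²⁷)(1.562×10⁵)/((3.204×10⁻¹⁹)(0.128)) ≈ 0.0253 m.

r ≈ 0.0253 m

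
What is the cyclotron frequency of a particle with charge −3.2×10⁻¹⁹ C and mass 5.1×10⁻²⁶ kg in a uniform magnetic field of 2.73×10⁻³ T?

f = |q|B/(2πm).
f = (3.2×10⁻¹⁹)(2.73×10⁻³)/(2π·5.1×10⁻²⁶) ≈ 2730 Hz.

f ≈ 2730 Hz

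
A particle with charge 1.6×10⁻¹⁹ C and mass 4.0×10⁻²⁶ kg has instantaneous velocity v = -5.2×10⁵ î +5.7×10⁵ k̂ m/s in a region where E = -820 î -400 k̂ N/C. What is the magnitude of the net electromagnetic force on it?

Only an electric field acts, so F = qE = (1.6×10⁻¹⁹ C)·(-820, 0, -400) = (-1.31×10⁻¹⁶, 0, -6.40×10⁻¹⁷) N.
|F| = 1.46×10⁻¹⁶ N.

|F| ≈ 1.46×10⁻¹⁶ N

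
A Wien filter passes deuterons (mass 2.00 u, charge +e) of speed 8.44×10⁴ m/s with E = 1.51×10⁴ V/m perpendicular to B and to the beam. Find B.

Balance of forces in the selector: qE = qvB ⇒ B = E/v.
B = 1.51×10⁴/8.44×10⁴ = 0.179 T.

B = 0.179 T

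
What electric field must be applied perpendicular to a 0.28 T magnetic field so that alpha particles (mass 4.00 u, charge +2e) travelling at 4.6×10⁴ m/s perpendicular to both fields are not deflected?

E = 1.3×10⁴ V/m

For straight-line motion qE = qvB, so E = vB.
E = 4.6×10⁴ × 0.28 = 1.3×10⁴ V/m.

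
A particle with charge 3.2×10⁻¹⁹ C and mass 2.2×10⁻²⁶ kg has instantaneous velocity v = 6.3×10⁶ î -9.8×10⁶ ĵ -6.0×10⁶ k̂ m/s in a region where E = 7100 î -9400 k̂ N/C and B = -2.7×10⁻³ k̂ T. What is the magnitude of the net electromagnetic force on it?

|F| ≈ 1.24×10⁻¹⁴ N

v×B = (2.65×10⁴, 1.70×10⁴, 0) N/C.
E + v×B = (3.36×10⁴, 1.70×10⁴, -9400) N/C.
F = q(E + v×B) = (3.2×10⁻¹⁹ C)·(3.36×10⁴, 1.70×10⁴, -9400) = (1.07×10⁻¹⁴, 5.44×10⁻¹⁵, -3.01×10⁻¹⁵) N.
|F| = 1.24×10⁻¹⁴ N.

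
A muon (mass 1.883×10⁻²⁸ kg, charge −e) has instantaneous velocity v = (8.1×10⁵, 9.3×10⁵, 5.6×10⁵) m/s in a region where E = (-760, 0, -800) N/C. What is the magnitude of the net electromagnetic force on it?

Only an electric field acts, so F = qE = (−1.602×10⁻¹⁹ C)·(-760, 0, -800) = (1.22×10⁻¹⁶, 0, 1.28×10⁻¹⁶) N.
|F| = 1.77×10⁻¹⁶ N.

|F| ≈ 1.77×10⁻¹⁶ N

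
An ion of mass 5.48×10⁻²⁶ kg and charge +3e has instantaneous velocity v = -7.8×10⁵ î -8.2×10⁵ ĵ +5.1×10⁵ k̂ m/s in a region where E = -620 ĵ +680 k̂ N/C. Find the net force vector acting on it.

Only an electric field acts, so F = qE = (4.806×10⁻¹⁹ C)·(0, -620, 680) = (0, -2.98×10⁻¹⁶, 3.27×10⁻¹⁶) N.

F ≈ (0, -2.98×10⁻¹⁶, 3.27×10⁻¹⁶) N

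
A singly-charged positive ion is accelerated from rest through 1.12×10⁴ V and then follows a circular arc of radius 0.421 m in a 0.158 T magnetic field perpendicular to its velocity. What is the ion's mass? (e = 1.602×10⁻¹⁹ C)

Combine |q|V = ½mv² and r = mv/(|q|B): eliminate v to get m = qB²r²/(2V).
m = (1.602×10⁻¹⁹)(0.158)²(0.421)²/(2·1.12×10⁴) ≈ 3.16×10⁻²⁶ kg.

m ≈ 3.16×10⁻²⁶ kg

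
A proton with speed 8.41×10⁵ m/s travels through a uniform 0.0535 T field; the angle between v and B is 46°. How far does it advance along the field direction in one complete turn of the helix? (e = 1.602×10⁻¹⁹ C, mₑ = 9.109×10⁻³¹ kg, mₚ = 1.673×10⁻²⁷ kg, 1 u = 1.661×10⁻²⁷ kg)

p ≈ 0.717 m

v∥ = v cosθ = 8.41×10⁵·cos46° ≈ 5.842×10⁵ m/s.
T = 2πm/(|q|B) = 2π(1.673×10⁻²⁷)/((1.602×10⁻¹⁹)(0.0535)) ≈ 1.226×10⁻⁶ s.
pitch = v∥ T = (5.842×10⁵)(1.226×10⁻⁶) ≈ 0.717 m.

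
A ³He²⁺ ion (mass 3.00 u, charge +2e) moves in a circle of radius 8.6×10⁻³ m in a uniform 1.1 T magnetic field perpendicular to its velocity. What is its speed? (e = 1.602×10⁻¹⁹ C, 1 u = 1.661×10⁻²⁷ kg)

From |q|vB = mv²/r, v = |q|Br/m.
v = (3.204×10⁻¹⁹)(1.1)(8.6×10⁻³)/4.983×10⁻²⁷ ≈ 6.1×10⁵ m/s.

v ≈ 6.1×10⁵ m/s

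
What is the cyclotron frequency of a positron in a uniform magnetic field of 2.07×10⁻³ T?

f ≈ 5.79×10⁷ Hz

f = |q|B/(2πm).
f = (1.602×10⁻¹⁹)(2.07×10⁻³)/(2π·9.109×10⁻³¹) ≈ 5.79×10⁷ Hz.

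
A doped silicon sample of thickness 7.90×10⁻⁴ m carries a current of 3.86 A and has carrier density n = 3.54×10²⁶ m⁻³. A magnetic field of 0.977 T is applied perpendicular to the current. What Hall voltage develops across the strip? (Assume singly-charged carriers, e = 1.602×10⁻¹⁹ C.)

V_H ≈ 8.42×10⁻⁵ V

V_H = IB/(n e t).
V_H = (3.86)(0.977)/((3.54×10²⁶)(1.602×10⁻¹⁹)(7.90×10⁻⁴)) ≈ 8.42×10⁻⁵ V.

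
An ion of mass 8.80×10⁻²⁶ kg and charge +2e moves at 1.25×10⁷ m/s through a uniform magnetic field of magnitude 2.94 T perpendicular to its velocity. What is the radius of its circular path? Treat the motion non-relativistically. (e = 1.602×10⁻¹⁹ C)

r ≈ 1.17 m

The magnetic force provides the centripetal force: |q|vB = mv²/r.
r = mv/(|q|B) = (8.80×10⁻²⁶)(1.25×10⁷)/((3.204×10⁻¹⁹)(2.94)) ≈ 1.17 m.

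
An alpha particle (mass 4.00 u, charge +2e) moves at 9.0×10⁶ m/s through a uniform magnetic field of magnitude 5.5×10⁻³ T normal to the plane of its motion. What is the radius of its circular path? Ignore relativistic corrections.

The magnetic force provides the centripetal force: |q|vB = mv²/r.
r = mv/(|q|B) = (6.644×10⁻²⁷)(9.0×10⁶)/((3.204×10⁻¹⁹)(5.5×10⁻³)) ≈ 34 m.

r ≈ 34 m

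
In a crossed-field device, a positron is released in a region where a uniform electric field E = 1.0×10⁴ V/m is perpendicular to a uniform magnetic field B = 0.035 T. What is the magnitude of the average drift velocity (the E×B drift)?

The E×B drift speed is v_d = E/B.
v_d = 1.0×10⁴/0.035 = 2.9×10⁵ m/s.

v_d ≈ 2.9×10⁵ m/s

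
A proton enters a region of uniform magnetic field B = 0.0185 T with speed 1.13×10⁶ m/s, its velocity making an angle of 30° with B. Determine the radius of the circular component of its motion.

v⊥ = v sinθ = 1.13×10⁶·sin30° ≈ 5.650×10⁵ m/s.
r = m v⊥/(|q|B) = (1.673×10⁻²⁷)(5.650×10⁵)/((1.602×10⁻¹⁹)(0.0185)) ≈ 0.319 m.

r ≈ 0.319 m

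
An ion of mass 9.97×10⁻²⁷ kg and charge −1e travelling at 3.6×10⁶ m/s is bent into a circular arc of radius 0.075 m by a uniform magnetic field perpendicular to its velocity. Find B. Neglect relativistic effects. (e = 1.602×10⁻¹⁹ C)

From |q|vB = mv²/r, B = mv/(|q|r).
B = (9.97×10⁻²⁷)(3.6×10⁶)/((1.602×10⁻¹⁹)(0.075)) ≈ 3.0 T.

B ≈ 3.0 T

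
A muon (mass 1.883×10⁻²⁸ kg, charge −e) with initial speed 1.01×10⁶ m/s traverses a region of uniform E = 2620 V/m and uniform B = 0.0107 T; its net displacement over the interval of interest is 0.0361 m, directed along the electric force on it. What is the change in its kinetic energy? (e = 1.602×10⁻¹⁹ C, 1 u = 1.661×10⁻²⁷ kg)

The magnetic force is always ⟂ v and does no work; only the electric force changes KE.
ΔKE = F_E · d = |q|E d = (1.602×10⁻¹⁹)(2620)(0.0361) ≈ 1.52×10⁻¹⁷ J.

ΔKE ≈ 1.52×10⁻¹⁷ J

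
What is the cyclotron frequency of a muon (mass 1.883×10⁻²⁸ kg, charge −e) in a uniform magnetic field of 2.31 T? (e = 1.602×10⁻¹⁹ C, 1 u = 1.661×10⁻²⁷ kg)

f = |q|B/(2πm).
f = (1.602×10⁻¹⁹)(2.31)/(2π·1.883×10⁻²⁸) ≈ 3.13×10⁸ Hz.

f ≈ 3.13×10⁸ Hz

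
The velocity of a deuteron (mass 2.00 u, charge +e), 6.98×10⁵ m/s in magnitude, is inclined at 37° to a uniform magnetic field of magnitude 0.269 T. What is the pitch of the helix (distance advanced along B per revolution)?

v∥ = v cosθ = 6.98×10⁵·cos37° ≈ 5.574×10⁵ m/s.
T = 2πm/(|q|B) = 2π(3.322×10⁻²⁷)/((1.602×10⁻¹⁹)(0.269)) ≈ 4.844×10⁻⁷ s.
pitch = v∥ T = (5.574×10⁵)(4.844×10⁻⁷) ≈ 0.270 m.

p ≈ 0.270 m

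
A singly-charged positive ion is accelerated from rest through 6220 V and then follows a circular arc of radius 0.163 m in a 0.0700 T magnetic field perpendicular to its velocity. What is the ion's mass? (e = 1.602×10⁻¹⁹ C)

m ≈ 1.68×10⁻²⁷ kg

Combine |q|V = ½mv² and r = mv/(|q|B): eliminate v to get m = qB²r²/(2V).
m = (1.602×10⁻¹⁹)(0.0700)²(0.163)²/(2·6220) ≈ 1.68×10⁻²⁷ kg.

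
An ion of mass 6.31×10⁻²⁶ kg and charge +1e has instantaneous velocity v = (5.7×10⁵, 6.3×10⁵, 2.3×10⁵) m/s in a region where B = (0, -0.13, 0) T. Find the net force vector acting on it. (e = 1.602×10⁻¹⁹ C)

F ≈ (4.79×10⁻¹⁵, 0, -1.19×10⁻¹⁴) N

v×B = (2.99×10⁴, 0, -7.41×10⁴) N/C.
F = q v×B = (1.602×10⁻¹⁹ C)·(2.99×10⁴, 0, -7.41×10⁴) = (4.79×10⁻¹⁵, 0, -1.19×10⁻¹⁴) N.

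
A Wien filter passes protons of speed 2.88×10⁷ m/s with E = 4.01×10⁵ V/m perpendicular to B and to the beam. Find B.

Balance of forces in the selector: qE = qvB ⇒ B = E/v.
B = 4.01×10⁵/2.88×10⁷ = 0.0139 T.

B = 0.0139 T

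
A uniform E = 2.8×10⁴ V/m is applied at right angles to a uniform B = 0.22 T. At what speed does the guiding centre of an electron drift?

v_d ≈ 1.3×10⁵ m/s

The steady drift has the magnetic force balancing the electric force, so v_d = E/B.
v_d = 2.8×10⁴/0.22 = 1.3×10⁵ m/s.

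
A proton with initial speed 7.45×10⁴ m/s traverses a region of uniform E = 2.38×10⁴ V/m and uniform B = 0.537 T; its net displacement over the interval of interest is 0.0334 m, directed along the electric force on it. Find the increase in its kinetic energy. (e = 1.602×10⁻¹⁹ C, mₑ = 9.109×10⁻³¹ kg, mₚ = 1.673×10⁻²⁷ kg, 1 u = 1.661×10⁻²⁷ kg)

ΔKE ≈ 1.27×10⁻¹⁶ J

The magnetic force is always ⟂ v and does no work; only the electric force changes KE.
ΔKE = F_E · d = |q|E d = (1.602×10⁻¹⁹)(2.38×10⁴)(0.0334) ≈ 1.27×10⁻¹⁶ J.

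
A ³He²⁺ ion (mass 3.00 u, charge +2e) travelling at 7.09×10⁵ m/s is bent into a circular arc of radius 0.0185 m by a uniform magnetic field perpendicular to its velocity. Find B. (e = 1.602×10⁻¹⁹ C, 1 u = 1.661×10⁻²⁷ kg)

From |q|vB = mv²/r, B = mv/(|q|r).
B = (4.983×10⁻²⁷)(7.09×10⁵)/((3.204×10⁻¹⁹)(0.0185)) ≈ 0.596 T.

B ≈ 0.596 T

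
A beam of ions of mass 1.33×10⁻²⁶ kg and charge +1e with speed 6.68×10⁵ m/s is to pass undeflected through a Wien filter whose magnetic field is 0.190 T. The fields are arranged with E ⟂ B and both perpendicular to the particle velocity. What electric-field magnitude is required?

E = 1.27×10⁵ V/m

For straight-line motion qE = qvB, so E = vB.
E = 6.68×10⁵ × 0.190 = 1.27×10⁵ V/m.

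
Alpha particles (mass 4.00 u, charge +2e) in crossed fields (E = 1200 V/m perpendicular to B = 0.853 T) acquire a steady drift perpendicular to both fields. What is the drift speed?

v_d ≈ 1410 m/s

The steady drift has the magnetic force balancing the electric force, so v_d = E/B.
v_d = 1200/0.853 = 1410 m/s.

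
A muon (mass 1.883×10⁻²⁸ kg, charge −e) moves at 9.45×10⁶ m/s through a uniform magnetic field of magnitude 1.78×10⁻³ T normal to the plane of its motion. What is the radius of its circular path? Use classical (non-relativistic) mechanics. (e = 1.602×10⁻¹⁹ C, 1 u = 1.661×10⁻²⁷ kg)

r ≈ 6.24 m

The magnetic force provides the centripetal force: |q|vB = mv²/r.
r = mv/(|q|B) = (1.883×10⁻²⁸)(9.45×10⁶)/((1.602×10⁻¹⁹)(1.78×10⁻³)) ≈ 6.24 m.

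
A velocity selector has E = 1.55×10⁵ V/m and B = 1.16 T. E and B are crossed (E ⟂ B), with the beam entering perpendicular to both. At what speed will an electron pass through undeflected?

v = 1.34×10⁵ m/s

Straight-line motion ⇒ electric and magnetic forces cancel, so E = vB.
v = E/B = 1.55×10⁵/1.16 = 1.34×10⁵ m/s.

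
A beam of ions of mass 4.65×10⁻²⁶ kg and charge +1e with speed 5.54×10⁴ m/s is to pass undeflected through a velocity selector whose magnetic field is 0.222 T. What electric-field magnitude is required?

E = 1.23×10⁴ V/m

For straight-line motion qE = qvB, so E = vB.
E = 5.54×10⁴ × 0.222 = 1.23×10⁴ V/m.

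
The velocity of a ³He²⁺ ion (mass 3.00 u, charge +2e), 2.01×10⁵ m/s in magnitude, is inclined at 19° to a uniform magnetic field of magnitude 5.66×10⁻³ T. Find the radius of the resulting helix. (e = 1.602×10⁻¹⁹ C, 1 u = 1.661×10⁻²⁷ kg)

r ≈ 0.180 m

v⊥ = v sinθ = 2.01×10⁵·sin19° ≈ 6.544×10⁴ m/s.
r = m v⊥/(|q|B) = (4.983×10⁻²⁷)(6.544×10⁴)/((3.204×10⁻¹⁹)(5.66×10⁻³)) ≈ 0.180 m.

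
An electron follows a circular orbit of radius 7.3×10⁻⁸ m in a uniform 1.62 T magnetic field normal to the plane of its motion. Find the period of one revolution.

The cyclotron period depends only on m, q, B: T = 2πm/(|q|B).
T = 2π(9.109×10⁻³¹)/((1.602×10⁻¹⁹)(1.62)) ≈ 2.21×10⁻¹¹ s.

T ≈ 2.21×10⁻¹¹ s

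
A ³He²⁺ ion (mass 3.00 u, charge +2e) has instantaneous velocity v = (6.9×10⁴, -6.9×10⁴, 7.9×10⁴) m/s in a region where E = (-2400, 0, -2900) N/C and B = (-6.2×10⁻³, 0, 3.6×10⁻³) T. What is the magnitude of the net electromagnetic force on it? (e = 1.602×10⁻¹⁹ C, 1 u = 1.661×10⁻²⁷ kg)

|F| ≈ 1.38×10⁻¹⁵ N

v×B = (-248, -738, -428) N/C.
E + v×B = (-2650, -738, -3330) N/C.
F = q(E + v×B) = (3.204×10⁻¹⁹ C)·(-2650, -738, -3330) = (-8.49×10⁻¹⁶, -2.37×10⁻¹⁶, -1.07×10⁻¹⁵) N.
|F| = 1.38×10⁻¹⁵ N.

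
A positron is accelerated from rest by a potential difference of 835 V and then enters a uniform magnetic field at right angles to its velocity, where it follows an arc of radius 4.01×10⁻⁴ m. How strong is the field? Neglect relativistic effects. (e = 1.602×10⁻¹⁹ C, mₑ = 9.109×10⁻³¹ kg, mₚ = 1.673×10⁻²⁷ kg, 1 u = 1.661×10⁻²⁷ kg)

v = √(2|q|V/m) = √(2·1.602×10⁻¹⁹·835/9.109×10⁻³¹) ≈ 1.714×10⁷ m/s.
B = mv/(|q|r) = (9.109×10⁻³¹)(1.714×10⁷)/((1.602×10⁻¹⁹)(4.01×10⁻⁴)) ≈ 0.243 T.

B ≈ 0.243 T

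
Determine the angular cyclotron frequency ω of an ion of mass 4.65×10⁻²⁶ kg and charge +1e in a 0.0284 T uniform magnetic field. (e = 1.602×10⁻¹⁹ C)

ω ≈ 9.78×10⁴ rad/s

ω = |q|B/m.
ω = (1.602×10⁻¹⁹)(0.0284)/4.65×10⁻²⁶ ≈ 9.78×10⁴ rad/s.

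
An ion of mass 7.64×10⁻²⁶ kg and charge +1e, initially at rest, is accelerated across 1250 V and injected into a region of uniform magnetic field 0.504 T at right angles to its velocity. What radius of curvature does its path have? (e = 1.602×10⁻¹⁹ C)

r ≈ 0.0685 m

Acceleration: |q|V = ½mv² ⇒ v = √(2|q|V/m) = √(2·1.602×10⁻¹⁹·1250/7.64×10⁻²⁶) ≈ 7.240×10⁴ m/s.
In the field: r = mv/(|q|B) = (7.64×10⁻²⁶)(7.240×10⁴)/((1.602×10⁻¹⁹)(0.504)) ≈ 0.0685 m.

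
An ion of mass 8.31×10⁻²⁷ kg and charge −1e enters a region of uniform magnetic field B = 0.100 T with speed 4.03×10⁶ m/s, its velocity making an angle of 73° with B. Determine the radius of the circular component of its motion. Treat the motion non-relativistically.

v⊥ = v sinθ = 4.03×10⁶·sin73° ≈ 3.854×10⁶ m/s.
r = m v⊥/(|q|B) = (8.31×10⁻²⁷)(3.854×10⁶)/((1.602×10⁻¹⁹)(0.100)) ≈ 2.00 m.

r ≈ 2.00 m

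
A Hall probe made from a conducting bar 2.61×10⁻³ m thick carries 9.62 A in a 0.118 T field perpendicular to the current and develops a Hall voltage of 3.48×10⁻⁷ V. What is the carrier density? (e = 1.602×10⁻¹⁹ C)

n ≈ 7.80×10²⁷ m⁻³

From V_H = IB/(n e t), n = IB/(V_H e t).
n = (9.62)(0.118)/((3.48×10⁻⁷)(1.602×10⁻¹⁹)(2.61×10⁻³)) ≈ 7.80×10²⁷ m⁻³.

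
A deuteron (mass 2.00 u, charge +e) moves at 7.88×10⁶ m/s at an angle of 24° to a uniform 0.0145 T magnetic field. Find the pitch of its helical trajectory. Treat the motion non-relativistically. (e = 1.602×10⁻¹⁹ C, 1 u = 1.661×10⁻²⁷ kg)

p ≈ 64.7 m

v∥ = v cosθ = 7.88×10⁶·cos24° ≈ 7.199×10⁶ m/s.
T = 2πm/(|q|B) = 2π(3.322×10⁻²⁷)/((1.602×10⁻¹⁹)(0.0145)) ≈ 8.986×10⁻⁶ s.
pitch = v∥ T = (7.199×10⁶)(8.986×10⁻⁶) ≈ 64.7 m.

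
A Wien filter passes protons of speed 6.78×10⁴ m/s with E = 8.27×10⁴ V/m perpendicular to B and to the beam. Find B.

Balance of forces in the selector: qE = qvB ⇒ B = E/v.
B = 8.27×10⁴/6.78×10⁴ = 1.22 T.

B = 1.22 T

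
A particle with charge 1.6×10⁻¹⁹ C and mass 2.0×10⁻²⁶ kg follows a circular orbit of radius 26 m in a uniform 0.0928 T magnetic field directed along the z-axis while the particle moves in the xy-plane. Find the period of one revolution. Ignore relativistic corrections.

T ≈ 8.46×10⁻⁶ s

The cyclotron period depends only on m, q, B: T = 2πm/(|q|B).
T = 2π(2.0×10⁻²⁶)/((1.6×10⁻¹⁹)(0.0928)) ≈ 8.46×10⁻⁶ s.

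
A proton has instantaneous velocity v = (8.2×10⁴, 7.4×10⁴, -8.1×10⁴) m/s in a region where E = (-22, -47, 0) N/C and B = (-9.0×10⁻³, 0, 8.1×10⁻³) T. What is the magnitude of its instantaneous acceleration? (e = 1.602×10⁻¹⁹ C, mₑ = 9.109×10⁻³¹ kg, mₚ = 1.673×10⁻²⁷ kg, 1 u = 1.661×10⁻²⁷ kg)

|a| ≈ 8.44×10¹⁰ m/s²

v×B = (599, 64.8, 666) N/C.
E + v×B = (577, 17.8, 666) N/C.
F = q(E + v×B) = (1.602×10⁻¹⁹ C)·(577, 17.8, 666) = (9.25×10⁻¹⁷, 2.85×10⁻¹⁸, 1.07×10⁻¹⁶) N.
|a| = |F|/m = 1.412×10⁻¹⁶/1.673×10⁻²⁷ ≈ 8.44×10¹⁰ m/s².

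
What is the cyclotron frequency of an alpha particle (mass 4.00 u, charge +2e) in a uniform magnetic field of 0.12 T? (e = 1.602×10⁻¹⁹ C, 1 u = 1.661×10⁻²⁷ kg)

f ≈ 9.2×10⁵ Hz

f = |q|B/(2πm).
f = (3.204×10⁻¹⁹)(0.12)/(2π·6.644×10⁻²⁷) ≈ 9.2×10⁵ Hz.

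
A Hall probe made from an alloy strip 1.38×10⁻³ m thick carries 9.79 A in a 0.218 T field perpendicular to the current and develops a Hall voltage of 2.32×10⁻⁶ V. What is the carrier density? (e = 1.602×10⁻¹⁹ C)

From V_H = IB/(n e t), n = IB/(V_H e t).
n = (9.79)(0.218)/((2.32×10⁻⁶)(1.602×10⁻¹⁹)(1.38×10⁻³)) ≈ 4.16×10²⁷ m⁻³.

n ≈ 4.16×10²⁷ m⁻³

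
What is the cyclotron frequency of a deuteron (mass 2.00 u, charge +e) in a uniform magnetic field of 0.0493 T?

f ≈ 3.78×10⁵ Hz

f = |q|B/(2πm).
f = (1.602×10⁻¹⁹)(0.0493)/(2π·3.322×10⁻²⁷) ≈ 3.78×10⁵ Hz.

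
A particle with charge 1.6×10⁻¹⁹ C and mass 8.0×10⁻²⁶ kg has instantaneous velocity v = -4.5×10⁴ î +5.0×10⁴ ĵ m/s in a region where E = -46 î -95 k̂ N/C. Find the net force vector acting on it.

F ≈ (-7.36×10⁻¹⁸, 0, -1.52×10⁻¹⁷) N

Only an electric field acts, so F = qE = (1.6×10⁻¹⁹ C)·(-46.0, 0, -95.0) = (-7.36×10⁻¹⁸, 0, -1.52×10⁻¹⁷) N.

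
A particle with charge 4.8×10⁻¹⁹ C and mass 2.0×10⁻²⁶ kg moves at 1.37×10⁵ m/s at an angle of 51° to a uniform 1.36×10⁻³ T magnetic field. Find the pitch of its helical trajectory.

v∥ = v cosθ = 1.37×10⁵·cos51° ≈ 8.622×10⁴ m/s.
T = 2πm/(|q|B) = 2π(2.0×10⁻²⁶)/((4.8×10⁻¹⁹)(1.36×10⁻³)) ≈ 1.925×10⁻⁴ s.
pitch = v∥ T = (8.622×10⁴)(1.925×10⁻⁴) ≈ 16.6 m.

p ≈ 16.6 m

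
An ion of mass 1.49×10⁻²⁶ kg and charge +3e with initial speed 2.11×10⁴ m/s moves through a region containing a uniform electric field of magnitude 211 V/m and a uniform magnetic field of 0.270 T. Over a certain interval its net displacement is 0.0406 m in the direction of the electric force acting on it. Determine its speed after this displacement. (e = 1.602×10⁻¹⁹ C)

v_f ≈ 3.16×10⁴ m/s

B does no work; ΔKE = |q|E d.
½mv_f² = ½mv₀² + |q|Ed = ½(1.49×10⁻²⁶)(2.11×10⁴)² + (4.806×10⁻¹⁹)(211)(0.0406) ≈ 3.317×10⁻¹⁸ J + 4.117×10⁻¹⁸ J ≈ 7.434×10⁻¹⁸ J.
v_f = √(2·7.434×10⁻¹⁸/1.49×10⁻²⁶) ≈ 3.16×10⁴ m/s.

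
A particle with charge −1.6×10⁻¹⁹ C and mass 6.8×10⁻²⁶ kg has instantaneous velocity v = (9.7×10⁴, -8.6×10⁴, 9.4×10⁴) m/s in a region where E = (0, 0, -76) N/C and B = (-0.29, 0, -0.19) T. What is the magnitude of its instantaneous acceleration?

v×B = (1.63×10⁴, -8830, -2.49×10⁴) N/C.
E + v×B = (1.63×10⁴, -8830, -2.50×10⁴) N/C.
F = q(E + v×B) = (−1.6×10⁻¹⁹ C)·(1.63×10⁴, -8830, -2.50×10⁴) = (-2.61×10⁻¹⁵, 1.41×10⁻¹⁵, 4.00×10⁻¹⁵) N.
|a| = |F|/m = 4.985×10⁻¹⁵/6.8×10⁻²⁶ ≈ 7.33×10¹⁰ m/s².

|a| ≈ 7.33×10¹⁰ m/s²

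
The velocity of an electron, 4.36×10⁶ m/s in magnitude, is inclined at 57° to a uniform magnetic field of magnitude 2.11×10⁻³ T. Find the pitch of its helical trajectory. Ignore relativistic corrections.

p ≈ 0.0402 m

v∥ = v cosθ = 4.36×10⁶·cos57° ≈ 2.375×10⁶ m/s.
T = 2πm/(|q|B) = 2π(9.109×10⁻³¹)/((1.602×10⁻¹⁹)(2.11×10⁻³)) ≈ 1.693×10⁻⁸ s.
pitch = v∥ T = (2.375×10⁶)(1.693×10⁻⁸) ≈ 0.0402 m.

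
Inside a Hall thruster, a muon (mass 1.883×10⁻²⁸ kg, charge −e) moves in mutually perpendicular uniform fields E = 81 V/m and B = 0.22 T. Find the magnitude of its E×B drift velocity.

The E×B drift speed is v_d = E/B.
v_d = 81/0.22 = 370 m/s.

v_d ≈ 370 m/s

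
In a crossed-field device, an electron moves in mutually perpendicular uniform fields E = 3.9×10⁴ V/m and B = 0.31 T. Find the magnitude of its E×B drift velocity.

The steady drift has the magnetic force balancing the electric force, so v_d = E/B.
v_d = 3.9×10⁴/0.31 = 1.3×10⁵ m/s.

v_d ≈ 1.3×10⁵ m/s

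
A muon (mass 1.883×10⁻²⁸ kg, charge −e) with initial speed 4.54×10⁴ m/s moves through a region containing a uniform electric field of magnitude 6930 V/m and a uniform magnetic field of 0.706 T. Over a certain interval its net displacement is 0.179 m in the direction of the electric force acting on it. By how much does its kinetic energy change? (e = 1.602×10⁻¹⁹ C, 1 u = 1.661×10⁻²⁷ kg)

ΔKE ≈ 1.99×10⁻¹⁶ J

The magnetic force is always ⟂ v and does no work; only the electric force changes KE.
ΔKE = F_E · d = |q|E d = (1.602×10⁻¹⁹)(6930)(0.179) ≈ 1.99×10⁻¹⁶ J.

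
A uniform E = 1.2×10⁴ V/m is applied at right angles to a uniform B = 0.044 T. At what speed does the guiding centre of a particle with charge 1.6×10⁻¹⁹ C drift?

The E×B drift speed is v_d = E/B.
v_d = 1.2×10⁴/0.044 = 2.7×10⁵ m/s.

v_d ≈ 2.7×10⁵ m/s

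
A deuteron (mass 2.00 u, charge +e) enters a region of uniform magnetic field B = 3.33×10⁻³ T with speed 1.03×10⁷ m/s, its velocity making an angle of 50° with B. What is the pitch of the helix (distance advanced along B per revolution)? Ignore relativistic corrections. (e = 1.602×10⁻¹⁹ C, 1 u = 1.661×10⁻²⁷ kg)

p ≈ 259 m

v∥ = v cosθ = 1.03×10⁷·cos50° ≈ 6.621×10⁶ m/s.
T = 2πm/(|q|B) = 2π(3.322×10⁻²⁷)/((1.602×10⁻¹⁹)(3.33×10⁻³)) ≈ 3.913×10⁻⁵ s.
pitch = v∥ T = (6.621×10⁶)(3.913×10⁻⁵) ≈ 259 m.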